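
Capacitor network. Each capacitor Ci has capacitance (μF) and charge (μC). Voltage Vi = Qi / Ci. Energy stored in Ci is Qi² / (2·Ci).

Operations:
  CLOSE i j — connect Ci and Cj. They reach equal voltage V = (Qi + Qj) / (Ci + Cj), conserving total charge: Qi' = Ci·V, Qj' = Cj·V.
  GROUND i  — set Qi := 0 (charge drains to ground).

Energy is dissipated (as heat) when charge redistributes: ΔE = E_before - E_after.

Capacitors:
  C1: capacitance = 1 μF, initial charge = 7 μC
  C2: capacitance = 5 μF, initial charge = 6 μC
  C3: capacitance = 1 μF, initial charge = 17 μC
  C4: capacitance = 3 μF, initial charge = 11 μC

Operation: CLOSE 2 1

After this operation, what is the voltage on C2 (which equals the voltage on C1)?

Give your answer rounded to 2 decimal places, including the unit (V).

Initial: C1(1μF, Q=7μC, V=7.00V), C2(5μF, Q=6μC, V=1.20V), C3(1μF, Q=17μC, V=17.00V), C4(3μF, Q=11μC, V=3.67V)
Op 1: CLOSE 2-1: Q_total=13.00, C_total=6.00, V=2.17; Q2=10.83, Q1=2.17; dissipated=14.017

Answer: 2.17 V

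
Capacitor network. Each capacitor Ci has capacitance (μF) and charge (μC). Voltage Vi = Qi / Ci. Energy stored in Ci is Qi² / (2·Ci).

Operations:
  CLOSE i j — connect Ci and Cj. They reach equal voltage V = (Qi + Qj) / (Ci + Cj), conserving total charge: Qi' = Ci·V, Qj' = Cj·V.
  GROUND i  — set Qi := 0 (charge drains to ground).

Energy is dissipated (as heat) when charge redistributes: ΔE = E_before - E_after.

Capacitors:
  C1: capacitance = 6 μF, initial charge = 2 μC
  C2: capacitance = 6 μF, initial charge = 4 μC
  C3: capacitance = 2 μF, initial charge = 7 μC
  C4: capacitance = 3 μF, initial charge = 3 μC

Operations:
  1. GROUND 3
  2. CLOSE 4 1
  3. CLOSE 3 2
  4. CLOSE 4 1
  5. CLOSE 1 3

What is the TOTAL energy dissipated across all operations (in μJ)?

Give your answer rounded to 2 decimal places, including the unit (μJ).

Initial: C1(6μF, Q=2μC, V=0.33V), C2(6μF, Q=4μC, V=0.67V), C3(2μF, Q=7μC, V=3.50V), C4(3μF, Q=3μC, V=1.00V)
Op 1: GROUND 3: Q3=0; energy lost=12.250
Op 2: CLOSE 4-1: Q_total=5.00, C_total=9.00, V=0.56; Q4=1.67, Q1=3.33; dissipated=0.444
Op 3: CLOSE 3-2: Q_total=4.00, C_total=8.00, V=0.50; Q3=1.00, Q2=3.00; dissipated=0.333
Op 4: CLOSE 4-1: Q_total=5.00, C_total=9.00, V=0.56; Q4=1.67, Q1=3.33; dissipated=0.000
Op 5: CLOSE 1-3: Q_total=4.33, C_total=8.00, V=0.54; Q1=3.25, Q3=1.08; dissipated=0.002
Total dissipated: 13.030 μJ

Answer: 13.03 μJ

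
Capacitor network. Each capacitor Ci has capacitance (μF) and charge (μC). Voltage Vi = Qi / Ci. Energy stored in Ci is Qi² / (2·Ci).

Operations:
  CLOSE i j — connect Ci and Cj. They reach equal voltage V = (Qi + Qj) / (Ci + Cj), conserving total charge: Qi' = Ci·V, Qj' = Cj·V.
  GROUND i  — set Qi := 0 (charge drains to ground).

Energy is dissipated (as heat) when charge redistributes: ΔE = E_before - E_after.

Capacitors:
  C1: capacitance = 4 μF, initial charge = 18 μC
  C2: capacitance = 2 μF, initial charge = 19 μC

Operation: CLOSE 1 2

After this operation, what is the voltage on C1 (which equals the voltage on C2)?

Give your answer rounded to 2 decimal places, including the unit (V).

Initial: C1(4μF, Q=18μC, V=4.50V), C2(2μF, Q=19μC, V=9.50V)
Op 1: CLOSE 1-2: Q_total=37.00, C_total=6.00, V=6.17; Q1=24.67, Q2=12.33; dissipated=16.667

Answer: 6.17 V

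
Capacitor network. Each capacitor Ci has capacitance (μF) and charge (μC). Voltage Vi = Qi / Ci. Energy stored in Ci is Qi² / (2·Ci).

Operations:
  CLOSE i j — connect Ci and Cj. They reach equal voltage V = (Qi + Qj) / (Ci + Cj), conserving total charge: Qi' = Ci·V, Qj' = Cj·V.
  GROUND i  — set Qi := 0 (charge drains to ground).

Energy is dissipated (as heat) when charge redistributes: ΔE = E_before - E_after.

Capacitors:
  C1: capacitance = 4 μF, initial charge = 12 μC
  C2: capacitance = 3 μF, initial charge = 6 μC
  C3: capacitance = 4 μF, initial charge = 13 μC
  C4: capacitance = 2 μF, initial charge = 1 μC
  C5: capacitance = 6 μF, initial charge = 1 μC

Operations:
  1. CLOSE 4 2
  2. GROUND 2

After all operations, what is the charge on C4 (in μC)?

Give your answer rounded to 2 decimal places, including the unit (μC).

Answer: 2.80 μC

Derivation:
Initial: C1(4μF, Q=12μC, V=3.00V), C2(3μF, Q=6μC, V=2.00V), C3(4μF, Q=13μC, V=3.25V), C4(2μF, Q=1μC, V=0.50V), C5(6μF, Q=1μC, V=0.17V)
Op 1: CLOSE 4-2: Q_total=7.00, C_total=5.00, V=1.40; Q4=2.80, Q2=4.20; dissipated=1.350
Op 2: GROUND 2: Q2=0; energy lost=2.940
Final charges: Q1=12.00, Q2=0.00, Q3=13.00, Q4=2.80, Q5=1.00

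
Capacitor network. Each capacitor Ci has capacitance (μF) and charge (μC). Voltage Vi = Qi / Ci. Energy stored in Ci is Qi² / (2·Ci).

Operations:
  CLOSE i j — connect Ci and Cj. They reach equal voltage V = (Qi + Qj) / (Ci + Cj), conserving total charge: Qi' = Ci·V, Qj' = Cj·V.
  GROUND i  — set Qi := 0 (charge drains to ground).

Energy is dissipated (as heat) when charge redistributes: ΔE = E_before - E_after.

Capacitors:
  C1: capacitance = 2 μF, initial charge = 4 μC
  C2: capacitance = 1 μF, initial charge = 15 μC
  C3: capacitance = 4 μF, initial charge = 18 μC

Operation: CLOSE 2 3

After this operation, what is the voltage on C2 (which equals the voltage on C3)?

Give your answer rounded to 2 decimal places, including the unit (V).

Answer: 6.60 V

Derivation:
Initial: C1(2μF, Q=4μC, V=2.00V), C2(1μF, Q=15μC, V=15.00V), C3(4μF, Q=18μC, V=4.50V)
Op 1: CLOSE 2-3: Q_total=33.00, C_total=5.00, V=6.60; Q2=6.60, Q3=26.40; dissipated=44.100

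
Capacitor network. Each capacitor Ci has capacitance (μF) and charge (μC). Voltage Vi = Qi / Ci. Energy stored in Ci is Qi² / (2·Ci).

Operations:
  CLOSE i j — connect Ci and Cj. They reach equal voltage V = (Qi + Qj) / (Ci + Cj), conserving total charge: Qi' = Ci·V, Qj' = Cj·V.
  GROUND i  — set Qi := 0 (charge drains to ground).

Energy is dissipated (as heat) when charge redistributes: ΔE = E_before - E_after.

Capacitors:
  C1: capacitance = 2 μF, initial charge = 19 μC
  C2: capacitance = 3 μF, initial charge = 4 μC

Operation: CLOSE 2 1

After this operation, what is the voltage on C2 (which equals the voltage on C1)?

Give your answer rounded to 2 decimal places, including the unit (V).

Answer: 4.60 V

Derivation:
Initial: C1(2μF, Q=19μC, V=9.50V), C2(3μF, Q=4μC, V=1.33V)
Op 1: CLOSE 2-1: Q_total=23.00, C_total=5.00, V=4.60; Q2=13.80, Q1=9.20; dissipated=40.017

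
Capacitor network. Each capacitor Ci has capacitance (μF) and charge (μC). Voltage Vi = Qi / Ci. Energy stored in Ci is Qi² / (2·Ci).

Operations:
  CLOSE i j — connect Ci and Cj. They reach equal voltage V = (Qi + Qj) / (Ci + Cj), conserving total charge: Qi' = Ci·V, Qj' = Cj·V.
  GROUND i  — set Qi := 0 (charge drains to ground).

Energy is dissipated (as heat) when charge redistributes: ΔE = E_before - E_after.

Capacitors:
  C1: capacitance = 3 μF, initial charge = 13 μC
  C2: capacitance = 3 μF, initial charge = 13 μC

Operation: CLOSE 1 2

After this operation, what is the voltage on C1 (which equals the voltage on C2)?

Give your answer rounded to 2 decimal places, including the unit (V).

Initial: C1(3μF, Q=13μC, V=4.33V), C2(3μF, Q=13μC, V=4.33V)
Op 1: CLOSE 1-2: Q_total=26.00, C_total=6.00, V=4.33; Q1=13.00, Q2=13.00; dissipated=0.000

Answer: 4.33 V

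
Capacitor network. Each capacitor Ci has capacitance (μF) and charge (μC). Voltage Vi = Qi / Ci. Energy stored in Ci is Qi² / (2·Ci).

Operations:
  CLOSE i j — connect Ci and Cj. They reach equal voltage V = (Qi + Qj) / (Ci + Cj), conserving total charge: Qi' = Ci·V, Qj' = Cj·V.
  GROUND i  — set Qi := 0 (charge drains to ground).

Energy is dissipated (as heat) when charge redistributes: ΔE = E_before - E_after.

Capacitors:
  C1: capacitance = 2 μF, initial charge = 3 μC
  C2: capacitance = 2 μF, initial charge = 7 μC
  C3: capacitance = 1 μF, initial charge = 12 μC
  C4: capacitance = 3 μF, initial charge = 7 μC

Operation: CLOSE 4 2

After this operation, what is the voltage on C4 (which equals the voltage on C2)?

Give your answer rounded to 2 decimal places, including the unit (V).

Initial: C1(2μF, Q=3μC, V=1.50V), C2(2μF, Q=7μC, V=3.50V), C3(1μF, Q=12μC, V=12.00V), C4(3μF, Q=7μC, V=2.33V)
Op 1: CLOSE 4-2: Q_total=14.00, C_total=5.00, V=2.80; Q4=8.40, Q2=5.60; dissipated=0.817

Answer: 2.80 V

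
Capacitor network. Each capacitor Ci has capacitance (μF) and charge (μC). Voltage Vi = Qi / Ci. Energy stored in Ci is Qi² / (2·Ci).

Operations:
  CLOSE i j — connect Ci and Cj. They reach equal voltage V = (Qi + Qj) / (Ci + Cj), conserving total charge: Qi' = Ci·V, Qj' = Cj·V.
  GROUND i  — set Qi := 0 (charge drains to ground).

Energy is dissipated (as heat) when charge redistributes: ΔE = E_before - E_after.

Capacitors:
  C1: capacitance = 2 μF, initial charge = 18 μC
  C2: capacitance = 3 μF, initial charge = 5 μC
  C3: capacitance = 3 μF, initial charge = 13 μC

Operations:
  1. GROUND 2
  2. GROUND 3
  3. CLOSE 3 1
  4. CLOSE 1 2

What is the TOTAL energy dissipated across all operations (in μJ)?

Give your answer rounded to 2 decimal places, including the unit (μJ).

Answer: 88.71 μJ

Derivation:
Initial: C1(2μF, Q=18μC, V=9.00V), C2(3μF, Q=5μC, V=1.67V), C3(3μF, Q=13μC, V=4.33V)
Op 1: GROUND 2: Q2=0; energy lost=4.167
Op 2: GROUND 3: Q3=0; energy lost=28.167
Op 3: CLOSE 3-1: Q_total=18.00, C_total=5.00, V=3.60; Q3=10.80, Q1=7.20; dissipated=48.600
Op 4: CLOSE 1-2: Q_total=7.20, C_total=5.00, V=1.44; Q1=2.88, Q2=4.32; dissipated=7.776
Total dissipated: 88.709 μJ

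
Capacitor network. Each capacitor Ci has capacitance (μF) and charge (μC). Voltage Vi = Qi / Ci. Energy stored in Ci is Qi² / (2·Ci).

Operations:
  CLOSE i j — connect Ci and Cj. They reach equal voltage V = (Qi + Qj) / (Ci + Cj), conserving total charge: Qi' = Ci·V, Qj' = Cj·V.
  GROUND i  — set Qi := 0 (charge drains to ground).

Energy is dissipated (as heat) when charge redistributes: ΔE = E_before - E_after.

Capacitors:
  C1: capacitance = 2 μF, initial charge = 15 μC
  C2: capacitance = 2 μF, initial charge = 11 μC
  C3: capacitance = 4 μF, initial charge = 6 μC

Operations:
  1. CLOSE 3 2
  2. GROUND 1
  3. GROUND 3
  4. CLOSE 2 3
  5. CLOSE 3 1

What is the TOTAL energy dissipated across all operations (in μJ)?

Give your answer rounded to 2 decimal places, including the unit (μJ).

Answer: 88.92 μJ

Derivation:
Initial: C1(2μF, Q=15μC, V=7.50V), C2(2μF, Q=11μC, V=5.50V), C3(4μF, Q=6μC, V=1.50V)
Op 1: CLOSE 3-2: Q_total=17.00, C_total=6.00, V=2.83; Q3=11.33, Q2=5.67; dissipated=10.667
Op 2: GROUND 1: Q1=0; energy lost=56.250
Op 3: GROUND 3: Q3=0; energy lost=16.056
Op 4: CLOSE 2-3: Q_total=5.67, C_total=6.00, V=0.94; Q2=1.89, Q3=3.78; dissipated=5.352
Op 5: CLOSE 3-1: Q_total=3.78, C_total=6.00, V=0.63; Q3=2.52, Q1=1.26; dissipated=0.595
Total dissipated: 88.919 μJ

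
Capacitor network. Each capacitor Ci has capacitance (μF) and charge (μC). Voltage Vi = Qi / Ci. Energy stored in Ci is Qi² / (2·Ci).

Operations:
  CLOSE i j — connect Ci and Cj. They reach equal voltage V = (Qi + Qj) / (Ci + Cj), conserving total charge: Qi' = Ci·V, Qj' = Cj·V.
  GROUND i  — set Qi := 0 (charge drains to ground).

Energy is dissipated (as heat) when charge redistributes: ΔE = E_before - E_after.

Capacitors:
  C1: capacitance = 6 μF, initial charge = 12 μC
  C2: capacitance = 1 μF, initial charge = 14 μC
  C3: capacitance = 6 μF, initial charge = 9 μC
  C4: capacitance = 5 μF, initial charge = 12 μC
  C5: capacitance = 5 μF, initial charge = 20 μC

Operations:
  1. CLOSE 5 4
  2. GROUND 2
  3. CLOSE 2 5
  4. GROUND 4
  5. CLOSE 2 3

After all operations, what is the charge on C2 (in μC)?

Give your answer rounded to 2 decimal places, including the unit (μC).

Answer: 1.67 μC

Derivation:
Initial: C1(6μF, Q=12μC, V=2.00V), C2(1μF, Q=14μC, V=14.00V), C3(6μF, Q=9μC, V=1.50V), C4(5μF, Q=12μC, V=2.40V), C5(5μF, Q=20μC, V=4.00V)
Op 1: CLOSE 5-4: Q_total=32.00, C_total=10.00, V=3.20; Q5=16.00, Q4=16.00; dissipated=3.200
Op 2: GROUND 2: Q2=0; energy lost=98.000
Op 3: CLOSE 2-5: Q_total=16.00, C_total=6.00, V=2.67; Q2=2.67, Q5=13.33; dissipated=4.267
Op 4: GROUND 4: Q4=0; energy lost=25.600
Op 5: CLOSE 2-3: Q_total=11.67, C_total=7.00, V=1.67; Q2=1.67, Q3=10.00; dissipated=0.583
Final charges: Q1=12.00, Q2=1.67, Q3=10.00, Q4=0.00, Q5=13.33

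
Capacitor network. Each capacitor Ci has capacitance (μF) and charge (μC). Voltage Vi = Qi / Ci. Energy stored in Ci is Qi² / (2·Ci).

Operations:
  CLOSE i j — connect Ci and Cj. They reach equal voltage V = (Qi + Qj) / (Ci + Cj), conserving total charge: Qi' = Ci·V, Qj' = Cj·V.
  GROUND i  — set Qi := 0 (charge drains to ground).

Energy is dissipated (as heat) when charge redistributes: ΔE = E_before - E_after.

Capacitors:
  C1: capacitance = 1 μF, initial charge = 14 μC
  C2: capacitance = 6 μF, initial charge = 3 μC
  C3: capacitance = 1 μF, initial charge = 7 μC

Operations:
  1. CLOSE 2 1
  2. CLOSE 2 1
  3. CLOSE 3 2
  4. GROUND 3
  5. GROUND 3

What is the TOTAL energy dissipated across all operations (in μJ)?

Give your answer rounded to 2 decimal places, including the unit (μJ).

Initial: C1(1μF, Q=14μC, V=14.00V), C2(6μF, Q=3μC, V=0.50V), C3(1μF, Q=7μC, V=7.00V)
Op 1: CLOSE 2-1: Q_total=17.00, C_total=7.00, V=2.43; Q2=14.57, Q1=2.43; dissipated=78.107
Op 2: CLOSE 2-1: Q_total=17.00, C_total=7.00, V=2.43; Q2=14.57, Q1=2.43; dissipated=0.000
Op 3: CLOSE 3-2: Q_total=21.57, C_total=7.00, V=3.08; Q3=3.08, Q2=18.49; dissipated=8.956
Op 4: GROUND 3: Q3=0; energy lost=4.748
Op 5: GROUND 3: Q3=0; energy lost=0.000
Total dissipated: 91.812 μJ

Answer: 91.81 μJ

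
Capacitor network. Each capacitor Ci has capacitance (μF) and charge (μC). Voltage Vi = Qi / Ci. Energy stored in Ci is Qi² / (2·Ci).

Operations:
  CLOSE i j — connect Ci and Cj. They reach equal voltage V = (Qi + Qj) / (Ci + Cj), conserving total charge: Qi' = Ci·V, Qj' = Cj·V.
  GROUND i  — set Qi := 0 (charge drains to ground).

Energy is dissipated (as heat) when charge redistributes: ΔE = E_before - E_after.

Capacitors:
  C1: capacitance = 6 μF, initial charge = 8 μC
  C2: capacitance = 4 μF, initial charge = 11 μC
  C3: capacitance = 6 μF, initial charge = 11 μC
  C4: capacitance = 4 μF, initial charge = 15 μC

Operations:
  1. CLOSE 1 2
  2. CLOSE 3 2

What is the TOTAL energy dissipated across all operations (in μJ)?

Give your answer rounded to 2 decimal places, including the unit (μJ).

Initial: C1(6μF, Q=8μC, V=1.33V), C2(4μF, Q=11μC, V=2.75V), C3(6μF, Q=11μC, V=1.83V), C4(4μF, Q=15μC, V=3.75V)
Op 1: CLOSE 1-2: Q_total=19.00, C_total=10.00, V=1.90; Q1=11.40, Q2=7.60; dissipated=2.408
Op 2: CLOSE 3-2: Q_total=18.60, C_total=10.00, V=1.86; Q3=11.16, Q2=7.44; dissipated=0.005
Total dissipated: 2.414 μJ

Answer: 2.41 μJ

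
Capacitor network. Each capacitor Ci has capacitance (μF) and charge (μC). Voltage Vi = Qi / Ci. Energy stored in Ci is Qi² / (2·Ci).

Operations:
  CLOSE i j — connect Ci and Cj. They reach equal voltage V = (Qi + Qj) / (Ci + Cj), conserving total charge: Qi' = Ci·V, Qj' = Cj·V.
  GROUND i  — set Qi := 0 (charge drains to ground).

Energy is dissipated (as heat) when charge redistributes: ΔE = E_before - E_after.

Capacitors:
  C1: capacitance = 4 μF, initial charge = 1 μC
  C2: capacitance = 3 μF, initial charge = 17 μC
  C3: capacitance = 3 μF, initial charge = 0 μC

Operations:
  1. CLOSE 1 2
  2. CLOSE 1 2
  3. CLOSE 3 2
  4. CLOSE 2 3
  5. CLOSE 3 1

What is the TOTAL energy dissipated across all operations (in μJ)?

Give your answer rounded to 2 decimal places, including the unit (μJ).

Initial: C1(4μF, Q=1μC, V=0.25V), C2(3μF, Q=17μC, V=5.67V), C3(3μF, Q=0μC, V=0.00V)
Op 1: CLOSE 1-2: Q_total=18.00, C_total=7.00, V=2.57; Q1=10.29, Q2=7.71; dissipated=25.149
Op 2: CLOSE 1-2: Q_total=18.00, C_total=7.00, V=2.57; Q1=10.29, Q2=7.71; dissipated=0.000
Op 3: CLOSE 3-2: Q_total=7.71, C_total=6.00, V=1.29; Q3=3.86, Q2=3.86; dissipated=4.959
Op 4: CLOSE 2-3: Q_total=7.71, C_total=6.00, V=1.29; Q2=3.86, Q3=3.86; dissipated=0.000
Op 5: CLOSE 3-1: Q_total=14.14, C_total=7.00, V=2.02; Q3=6.06, Q1=8.08; dissipated=1.417
Total dissipated: 31.525 μJ

Answer: 31.52 μJ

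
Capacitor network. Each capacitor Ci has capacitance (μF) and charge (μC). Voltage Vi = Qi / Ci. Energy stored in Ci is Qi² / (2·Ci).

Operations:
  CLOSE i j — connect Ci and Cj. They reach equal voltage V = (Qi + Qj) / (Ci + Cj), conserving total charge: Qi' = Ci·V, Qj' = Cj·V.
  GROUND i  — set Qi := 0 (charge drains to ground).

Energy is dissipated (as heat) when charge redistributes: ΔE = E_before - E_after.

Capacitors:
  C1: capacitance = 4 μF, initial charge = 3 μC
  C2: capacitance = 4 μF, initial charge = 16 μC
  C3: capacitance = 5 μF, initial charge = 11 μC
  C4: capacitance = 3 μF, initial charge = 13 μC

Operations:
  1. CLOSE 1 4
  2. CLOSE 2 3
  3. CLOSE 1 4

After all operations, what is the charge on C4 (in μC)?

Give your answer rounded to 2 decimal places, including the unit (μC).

Answer: 6.86 μC

Derivation:
Initial: C1(4μF, Q=3μC, V=0.75V), C2(4μF, Q=16μC, V=4.00V), C3(5μF, Q=11μC, V=2.20V), C4(3μF, Q=13μC, V=4.33V)
Op 1: CLOSE 1-4: Q_total=16.00, C_total=7.00, V=2.29; Q1=9.14, Q4=6.86; dissipated=11.006
Op 2: CLOSE 2-3: Q_total=27.00, C_total=9.00, V=3.00; Q2=12.00, Q3=15.00; dissipated=3.600
Op 3: CLOSE 1-4: Q_total=16.00, C_total=7.00, V=2.29; Q1=9.14, Q4=6.86; dissipated=0.000
Final charges: Q1=9.14, Q2=12.00, Q3=15.00, Q4=6.86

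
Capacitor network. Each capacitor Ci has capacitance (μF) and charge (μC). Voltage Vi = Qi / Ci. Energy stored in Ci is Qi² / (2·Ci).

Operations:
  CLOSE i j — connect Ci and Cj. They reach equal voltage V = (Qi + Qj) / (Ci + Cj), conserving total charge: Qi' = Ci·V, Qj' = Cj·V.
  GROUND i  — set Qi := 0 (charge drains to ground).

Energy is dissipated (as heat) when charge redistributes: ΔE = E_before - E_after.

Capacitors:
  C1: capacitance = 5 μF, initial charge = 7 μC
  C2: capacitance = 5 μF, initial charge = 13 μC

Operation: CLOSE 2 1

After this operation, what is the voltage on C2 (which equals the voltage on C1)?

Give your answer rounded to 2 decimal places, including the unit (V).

Answer: 2.00 V

Derivation:
Initial: C1(5μF, Q=7μC, V=1.40V), C2(5μF, Q=13μC, V=2.60V)
Op 1: CLOSE 2-1: Q_total=20.00, C_total=10.00, V=2.00; Q2=10.00, Q1=10.00; dissipated=1.800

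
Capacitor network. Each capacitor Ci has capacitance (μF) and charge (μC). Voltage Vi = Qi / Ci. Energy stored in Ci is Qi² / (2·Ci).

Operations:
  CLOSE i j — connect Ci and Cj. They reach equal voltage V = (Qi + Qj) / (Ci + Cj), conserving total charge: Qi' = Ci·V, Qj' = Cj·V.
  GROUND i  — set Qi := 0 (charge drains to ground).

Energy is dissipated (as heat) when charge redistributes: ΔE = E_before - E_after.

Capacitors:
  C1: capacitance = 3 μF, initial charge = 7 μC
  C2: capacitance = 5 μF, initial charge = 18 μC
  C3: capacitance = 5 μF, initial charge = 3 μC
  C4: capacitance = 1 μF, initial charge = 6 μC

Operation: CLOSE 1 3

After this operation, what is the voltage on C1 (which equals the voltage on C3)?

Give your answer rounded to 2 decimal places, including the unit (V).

Answer: 1.25 V

Derivation:
Initial: C1(3μF, Q=7μC, V=2.33V), C2(5μF, Q=18μC, V=3.60V), C3(5μF, Q=3μC, V=0.60V), C4(1μF, Q=6μC, V=6.00V)
Op 1: CLOSE 1-3: Q_total=10.00, C_total=8.00, V=1.25; Q1=3.75, Q3=6.25; dissipated=2.817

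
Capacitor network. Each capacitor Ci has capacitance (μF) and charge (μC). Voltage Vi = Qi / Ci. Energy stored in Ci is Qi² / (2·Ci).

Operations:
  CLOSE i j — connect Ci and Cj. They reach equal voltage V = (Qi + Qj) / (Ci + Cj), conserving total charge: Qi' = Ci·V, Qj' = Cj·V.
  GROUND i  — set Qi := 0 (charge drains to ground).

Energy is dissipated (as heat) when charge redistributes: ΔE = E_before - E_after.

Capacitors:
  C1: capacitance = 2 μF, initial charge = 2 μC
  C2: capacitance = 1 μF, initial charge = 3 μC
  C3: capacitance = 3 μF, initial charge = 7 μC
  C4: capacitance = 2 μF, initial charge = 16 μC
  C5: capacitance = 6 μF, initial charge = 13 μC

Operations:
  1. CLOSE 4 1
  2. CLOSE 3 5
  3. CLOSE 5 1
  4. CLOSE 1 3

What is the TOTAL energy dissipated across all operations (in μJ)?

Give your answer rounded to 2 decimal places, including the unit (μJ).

Answer: 28.61 μJ

Derivation:
Initial: C1(2μF, Q=2μC, V=1.00V), C2(1μF, Q=3μC, V=3.00V), C3(3μF, Q=7μC, V=2.33V), C4(2μF, Q=16μC, V=8.00V), C5(6μF, Q=13μC, V=2.17V)
Op 1: CLOSE 4-1: Q_total=18.00, C_total=4.00, V=4.50; Q4=9.00, Q1=9.00; dissipated=24.500
Op 2: CLOSE 3-5: Q_total=20.00, C_total=9.00, V=2.22; Q3=6.67, Q5=13.33; dissipated=0.028
Op 3: CLOSE 5-1: Q_total=22.33, C_total=8.00, V=2.79; Q5=16.75, Q1=5.58; dissipated=3.891
Op 4: CLOSE 1-3: Q_total=12.25, C_total=5.00, V=2.45; Q1=4.90, Q3=7.35; dissipated=0.195
Total dissipated: 28.614 μJ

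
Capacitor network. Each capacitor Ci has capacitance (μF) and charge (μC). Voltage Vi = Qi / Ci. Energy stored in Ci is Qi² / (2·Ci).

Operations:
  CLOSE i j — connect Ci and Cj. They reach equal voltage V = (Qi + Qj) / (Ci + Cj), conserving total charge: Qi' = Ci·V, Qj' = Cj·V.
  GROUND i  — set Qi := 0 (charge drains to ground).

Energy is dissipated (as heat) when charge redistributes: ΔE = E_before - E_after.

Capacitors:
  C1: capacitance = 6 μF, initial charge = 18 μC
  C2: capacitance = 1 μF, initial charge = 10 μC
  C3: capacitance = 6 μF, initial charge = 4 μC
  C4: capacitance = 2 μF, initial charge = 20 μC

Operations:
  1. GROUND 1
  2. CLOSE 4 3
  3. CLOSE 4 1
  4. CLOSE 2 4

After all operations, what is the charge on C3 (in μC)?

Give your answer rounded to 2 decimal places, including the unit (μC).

Answer: 18.00 μC

Derivation:
Initial: C1(6μF, Q=18μC, V=3.00V), C2(1μF, Q=10μC, V=10.00V), C3(6μF, Q=4μC, V=0.67V), C4(2μF, Q=20μC, V=10.00V)
Op 1: GROUND 1: Q1=0; energy lost=27.000
Op 2: CLOSE 4-3: Q_total=24.00, C_total=8.00, V=3.00; Q4=6.00, Q3=18.00; dissipated=65.333
Op 3: CLOSE 4-1: Q_total=6.00, C_total=8.00, V=0.75; Q4=1.50, Q1=4.50; dissipated=6.750
Op 4: CLOSE 2-4: Q_total=11.50, C_total=3.00, V=3.83; Q2=3.83, Q4=7.67; dissipated=28.521
Final charges: Q1=4.50, Q2=3.83, Q3=18.00, Q4=7.67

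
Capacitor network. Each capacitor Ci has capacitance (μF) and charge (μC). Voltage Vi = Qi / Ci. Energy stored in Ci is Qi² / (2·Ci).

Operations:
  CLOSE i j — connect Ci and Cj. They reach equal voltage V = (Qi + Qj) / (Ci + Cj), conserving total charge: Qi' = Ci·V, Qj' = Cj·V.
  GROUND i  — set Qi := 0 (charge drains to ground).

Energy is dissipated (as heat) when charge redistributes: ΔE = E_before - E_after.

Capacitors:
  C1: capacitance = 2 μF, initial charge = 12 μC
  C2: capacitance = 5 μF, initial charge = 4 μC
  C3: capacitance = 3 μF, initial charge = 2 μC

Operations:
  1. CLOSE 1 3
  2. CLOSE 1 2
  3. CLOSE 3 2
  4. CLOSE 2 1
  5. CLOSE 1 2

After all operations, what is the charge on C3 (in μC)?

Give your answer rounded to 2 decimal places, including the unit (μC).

Answer: 5.72 μC

Derivation:
Initial: C1(2μF, Q=12μC, V=6.00V), C2(5μF, Q=4μC, V=0.80V), C3(3μF, Q=2μC, V=0.67V)
Op 1: CLOSE 1-3: Q_total=14.00, C_total=5.00, V=2.80; Q1=5.60, Q3=8.40; dissipated=17.067
Op 2: CLOSE 1-2: Q_total=9.60, C_total=7.00, V=1.37; Q1=2.74, Q2=6.86; dissipated=2.857
Op 3: CLOSE 3-2: Q_total=15.26, C_total=8.00, V=1.91; Q3=5.72, Q2=9.54; dissipated=1.913
Op 4: CLOSE 2-1: Q_total=12.28, C_total=7.00, V=1.75; Q2=8.77, Q1=3.51; dissipated=0.205
Op 5: CLOSE 1-2: Q_total=12.28, C_total=7.00, V=1.75; Q1=3.51, Q2=8.77; dissipated=0.000
Final charges: Q1=3.51, Q2=8.77, Q3=5.72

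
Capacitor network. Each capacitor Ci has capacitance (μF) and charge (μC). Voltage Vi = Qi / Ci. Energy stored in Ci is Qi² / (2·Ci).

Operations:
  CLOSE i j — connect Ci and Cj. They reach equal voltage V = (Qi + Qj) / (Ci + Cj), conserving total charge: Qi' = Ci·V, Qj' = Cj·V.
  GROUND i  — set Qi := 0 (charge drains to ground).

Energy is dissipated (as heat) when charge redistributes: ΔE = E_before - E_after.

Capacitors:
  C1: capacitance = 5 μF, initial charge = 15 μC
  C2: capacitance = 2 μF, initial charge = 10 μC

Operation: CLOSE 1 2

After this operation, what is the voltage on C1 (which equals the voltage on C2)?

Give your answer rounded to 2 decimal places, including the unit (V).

Answer: 3.57 V

Derivation:
Initial: C1(5μF, Q=15μC, V=3.00V), C2(2μF, Q=10μC, V=5.00V)
Op 1: CLOSE 1-2: Q_total=25.00, C_total=7.00, V=3.57; Q1=17.86, Q2=7.14; dissipated=2.857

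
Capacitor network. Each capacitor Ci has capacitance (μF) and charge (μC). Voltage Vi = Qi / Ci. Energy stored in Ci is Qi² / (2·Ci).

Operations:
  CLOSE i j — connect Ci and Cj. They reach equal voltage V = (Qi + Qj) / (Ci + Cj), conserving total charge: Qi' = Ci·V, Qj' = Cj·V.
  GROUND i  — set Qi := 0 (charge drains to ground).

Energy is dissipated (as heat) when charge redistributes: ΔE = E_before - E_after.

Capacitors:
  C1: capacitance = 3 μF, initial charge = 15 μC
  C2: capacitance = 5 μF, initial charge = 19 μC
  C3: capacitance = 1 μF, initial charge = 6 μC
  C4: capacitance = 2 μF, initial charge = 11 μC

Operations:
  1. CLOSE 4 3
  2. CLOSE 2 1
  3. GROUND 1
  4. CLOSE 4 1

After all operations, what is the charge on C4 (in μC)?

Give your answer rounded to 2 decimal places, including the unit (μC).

Answer: 4.53 μC

Derivation:
Initial: C1(3μF, Q=15μC, V=5.00V), C2(5μF, Q=19μC, V=3.80V), C3(1μF, Q=6μC, V=6.00V), C4(2μF, Q=11μC, V=5.50V)
Op 1: CLOSE 4-3: Q_total=17.00, C_total=3.00, V=5.67; Q4=11.33, Q3=5.67; dissipated=0.083
Op 2: CLOSE 2-1: Q_total=34.00, C_total=8.00, V=4.25; Q2=21.25, Q1=12.75; dissipated=1.350
Op 3: GROUND 1: Q1=0; energy lost=27.094
Op 4: CLOSE 4-1: Q_total=11.33, C_total=5.00, V=2.27; Q4=4.53, Q1=6.80; dissipated=19.267
Final charges: Q1=6.80, Q2=21.25, Q3=5.67, Q4=4.53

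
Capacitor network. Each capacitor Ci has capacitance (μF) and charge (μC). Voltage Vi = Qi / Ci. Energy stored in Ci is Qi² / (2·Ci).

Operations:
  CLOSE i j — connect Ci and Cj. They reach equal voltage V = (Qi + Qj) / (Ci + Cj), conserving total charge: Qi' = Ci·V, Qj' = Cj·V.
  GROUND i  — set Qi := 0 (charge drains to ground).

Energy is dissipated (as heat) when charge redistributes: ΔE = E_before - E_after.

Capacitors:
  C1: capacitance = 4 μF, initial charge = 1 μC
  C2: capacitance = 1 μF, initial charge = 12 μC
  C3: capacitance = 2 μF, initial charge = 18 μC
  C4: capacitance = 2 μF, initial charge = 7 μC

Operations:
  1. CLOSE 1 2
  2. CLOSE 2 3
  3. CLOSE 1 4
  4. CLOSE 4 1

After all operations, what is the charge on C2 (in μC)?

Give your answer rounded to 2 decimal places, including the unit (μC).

Initial: C1(4μF, Q=1μC, V=0.25V), C2(1μF, Q=12μC, V=12.00V), C3(2μF, Q=18μC, V=9.00V), C4(2μF, Q=7μC, V=3.50V)
Op 1: CLOSE 1-2: Q_total=13.00, C_total=5.00, V=2.60; Q1=10.40, Q2=2.60; dissipated=55.225
Op 2: CLOSE 2-3: Q_total=20.60, C_total=3.00, V=6.87; Q2=6.87, Q3=13.73; dissipated=13.653
Op 3: CLOSE 1-4: Q_total=17.40, C_total=6.00, V=2.90; Q1=11.60, Q4=5.80; dissipated=0.540
Op 4: CLOSE 4-1: Q_total=17.40, C_total=6.00, V=2.90; Q4=5.80, Q1=11.60; dissipated=0.000
Final charges: Q1=11.60, Q2=6.87, Q3=13.73, Q4=5.80

Answer: 6.87 μC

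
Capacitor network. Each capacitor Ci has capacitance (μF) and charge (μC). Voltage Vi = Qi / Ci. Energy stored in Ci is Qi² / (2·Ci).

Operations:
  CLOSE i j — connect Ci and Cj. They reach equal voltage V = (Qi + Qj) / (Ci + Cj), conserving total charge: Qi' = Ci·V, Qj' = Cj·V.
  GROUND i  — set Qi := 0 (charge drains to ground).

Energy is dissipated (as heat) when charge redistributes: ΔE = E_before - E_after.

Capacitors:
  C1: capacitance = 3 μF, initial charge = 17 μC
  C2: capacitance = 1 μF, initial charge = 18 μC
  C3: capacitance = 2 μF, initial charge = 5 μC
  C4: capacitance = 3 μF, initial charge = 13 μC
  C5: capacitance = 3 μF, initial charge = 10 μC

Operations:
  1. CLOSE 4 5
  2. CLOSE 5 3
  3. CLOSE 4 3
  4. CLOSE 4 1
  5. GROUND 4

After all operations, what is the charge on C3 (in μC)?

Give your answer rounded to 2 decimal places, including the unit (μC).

Initial: C1(3μF, Q=17μC, V=5.67V), C2(1μF, Q=18μC, V=18.00V), C3(2μF, Q=5μC, V=2.50V), C4(3μF, Q=13μC, V=4.33V), C5(3μF, Q=10μC, V=3.33V)
Op 1: CLOSE 4-5: Q_total=23.00, C_total=6.00, V=3.83; Q4=11.50, Q5=11.50; dissipated=0.750
Op 2: CLOSE 5-3: Q_total=16.50, C_total=5.00, V=3.30; Q5=9.90, Q3=6.60; dissipated=1.067
Op 3: CLOSE 4-3: Q_total=18.10, C_total=5.00, V=3.62; Q4=10.86, Q3=7.24; dissipated=0.171
Op 4: CLOSE 4-1: Q_total=27.86, C_total=6.00, V=4.64; Q4=13.93, Q1=13.93; dissipated=3.142
Op 5: GROUND 4: Q4=0; energy lost=32.341
Final charges: Q1=13.93, Q2=18.00, Q3=7.24, Q4=0.00, Q5=9.90

Answer: 7.24 μC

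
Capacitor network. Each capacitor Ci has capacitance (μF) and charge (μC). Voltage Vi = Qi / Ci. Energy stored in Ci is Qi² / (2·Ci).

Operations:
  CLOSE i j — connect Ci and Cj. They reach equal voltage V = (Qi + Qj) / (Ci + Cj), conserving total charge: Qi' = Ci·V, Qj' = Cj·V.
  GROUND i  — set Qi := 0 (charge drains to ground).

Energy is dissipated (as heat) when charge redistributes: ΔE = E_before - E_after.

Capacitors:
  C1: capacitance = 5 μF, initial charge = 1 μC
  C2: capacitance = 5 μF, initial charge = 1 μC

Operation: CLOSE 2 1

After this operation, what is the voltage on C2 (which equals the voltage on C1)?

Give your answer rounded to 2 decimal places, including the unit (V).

Answer: 0.20 V

Derivation:
Initial: C1(5μF, Q=1μC, V=0.20V), C2(5μF, Q=1μC, V=0.20V)
Op 1: CLOSE 2-1: Q_total=2.00, C_total=10.00, V=0.20; Q2=1.00, Q1=1.00; dissipated=0.000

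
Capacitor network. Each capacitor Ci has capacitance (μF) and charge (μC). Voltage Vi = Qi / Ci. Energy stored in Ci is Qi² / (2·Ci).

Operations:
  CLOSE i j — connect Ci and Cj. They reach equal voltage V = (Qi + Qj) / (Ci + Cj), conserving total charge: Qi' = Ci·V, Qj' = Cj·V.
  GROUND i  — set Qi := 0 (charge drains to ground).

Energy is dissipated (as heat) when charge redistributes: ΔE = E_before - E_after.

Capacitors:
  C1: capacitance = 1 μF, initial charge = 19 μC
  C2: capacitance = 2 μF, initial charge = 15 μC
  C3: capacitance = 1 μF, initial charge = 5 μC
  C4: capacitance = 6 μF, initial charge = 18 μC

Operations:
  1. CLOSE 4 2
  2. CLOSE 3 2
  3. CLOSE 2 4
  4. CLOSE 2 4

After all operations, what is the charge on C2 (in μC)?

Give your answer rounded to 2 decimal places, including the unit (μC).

Answer: 8.40 μC

Derivation:
Initial: C1(1μF, Q=19μC, V=19.00V), C2(2μF, Q=15μC, V=7.50V), C3(1μF, Q=5μC, V=5.00V), C4(6μF, Q=18μC, V=3.00V)
Op 1: CLOSE 4-2: Q_total=33.00, C_total=8.00, V=4.12; Q4=24.75, Q2=8.25; dissipated=15.188
Op 2: CLOSE 3-2: Q_total=13.25, C_total=3.00, V=4.42; Q3=4.42, Q2=8.83; dissipated=0.255
Op 3: CLOSE 2-4: Q_total=33.58, C_total=8.00, V=4.20; Q2=8.40, Q4=25.19; dissipated=0.064
Op 4: CLOSE 2-4: Q_total=33.58, C_total=8.00, V=4.20; Q2=8.40, Q4=25.19; dissipated=0.000
Final charges: Q1=19.00, Q2=8.40, Q3=4.42, Q4=25.19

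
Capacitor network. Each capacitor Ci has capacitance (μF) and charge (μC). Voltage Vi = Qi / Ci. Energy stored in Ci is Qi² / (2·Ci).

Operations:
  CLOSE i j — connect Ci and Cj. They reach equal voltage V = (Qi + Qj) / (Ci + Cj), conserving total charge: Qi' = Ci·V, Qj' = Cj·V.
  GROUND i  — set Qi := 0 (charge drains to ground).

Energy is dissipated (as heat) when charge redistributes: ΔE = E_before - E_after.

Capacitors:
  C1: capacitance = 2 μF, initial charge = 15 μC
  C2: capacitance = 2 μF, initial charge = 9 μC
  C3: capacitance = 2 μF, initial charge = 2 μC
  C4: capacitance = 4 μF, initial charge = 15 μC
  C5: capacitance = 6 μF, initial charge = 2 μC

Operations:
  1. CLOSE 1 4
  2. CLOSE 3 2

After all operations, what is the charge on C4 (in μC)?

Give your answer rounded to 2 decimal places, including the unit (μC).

Answer: 20.00 μC

Derivation:
Initial: C1(2μF, Q=15μC, V=7.50V), C2(2μF, Q=9μC, V=4.50V), C3(2μF, Q=2μC, V=1.00V), C4(4μF, Q=15μC, V=3.75V), C5(6μF, Q=2μC, V=0.33V)
Op 1: CLOSE 1-4: Q_total=30.00, C_total=6.00, V=5.00; Q1=10.00, Q4=20.00; dissipated=9.375
Op 2: CLOSE 3-2: Q_total=11.00, C_total=4.00, V=2.75; Q3=5.50, Q2=5.50; dissipated=6.125
Final charges: Q1=10.00, Q2=5.50, Q3=5.50, Q4=20.00, Q5=2.00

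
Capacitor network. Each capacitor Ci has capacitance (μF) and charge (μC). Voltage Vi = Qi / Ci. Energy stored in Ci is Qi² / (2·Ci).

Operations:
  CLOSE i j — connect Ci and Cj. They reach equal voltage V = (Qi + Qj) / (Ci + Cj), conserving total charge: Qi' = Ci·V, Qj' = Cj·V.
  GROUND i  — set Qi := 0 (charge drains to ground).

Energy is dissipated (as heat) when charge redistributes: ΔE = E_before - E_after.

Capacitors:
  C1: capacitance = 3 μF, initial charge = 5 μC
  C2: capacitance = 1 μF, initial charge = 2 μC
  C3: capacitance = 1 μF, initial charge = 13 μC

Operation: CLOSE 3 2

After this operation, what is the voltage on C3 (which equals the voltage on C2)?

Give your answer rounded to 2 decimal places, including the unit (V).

Answer: 7.50 V

Derivation:
Initial: C1(3μF, Q=5μC, V=1.67V), C2(1μF, Q=2μC, V=2.00V), C3(1μF, Q=13μC, V=13.00V)
Op 1: CLOSE 3-2: Q_total=15.00, C_total=2.00, V=7.50; Q3=7.50, Q2=7.50; dissipated=30.250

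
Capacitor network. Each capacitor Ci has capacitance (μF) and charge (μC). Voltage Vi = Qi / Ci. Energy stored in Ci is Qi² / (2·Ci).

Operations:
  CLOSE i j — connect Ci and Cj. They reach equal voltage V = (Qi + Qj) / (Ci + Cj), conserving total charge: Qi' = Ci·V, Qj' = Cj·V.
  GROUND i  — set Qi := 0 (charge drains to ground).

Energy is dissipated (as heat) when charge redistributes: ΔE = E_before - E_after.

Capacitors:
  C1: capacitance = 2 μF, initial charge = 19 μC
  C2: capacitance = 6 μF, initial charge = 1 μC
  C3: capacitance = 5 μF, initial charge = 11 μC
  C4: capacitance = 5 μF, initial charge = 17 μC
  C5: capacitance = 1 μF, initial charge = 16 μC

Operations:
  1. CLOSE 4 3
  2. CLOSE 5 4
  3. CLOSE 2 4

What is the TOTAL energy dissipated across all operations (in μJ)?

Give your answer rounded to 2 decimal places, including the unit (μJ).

Initial: C1(2μF, Q=19μC, V=9.50V), C2(6μF, Q=1μC, V=0.17V), C3(5μF, Q=11μC, V=2.20V), C4(5μF, Q=17μC, V=3.40V), C5(1μF, Q=16μC, V=16.00V)
Op 1: CLOSE 4-3: Q_total=28.00, C_total=10.00, V=2.80; Q4=14.00, Q3=14.00; dissipated=1.800
Op 2: CLOSE 5-4: Q_total=30.00, C_total=6.00, V=5.00; Q5=5.00, Q4=25.00; dissipated=72.600
Op 3: CLOSE 2-4: Q_total=26.00, C_total=11.00, V=2.36; Q2=14.18, Q4=11.82; dissipated=31.856
Total dissipated: 106.256 μJ

Answer: 106.26 μJ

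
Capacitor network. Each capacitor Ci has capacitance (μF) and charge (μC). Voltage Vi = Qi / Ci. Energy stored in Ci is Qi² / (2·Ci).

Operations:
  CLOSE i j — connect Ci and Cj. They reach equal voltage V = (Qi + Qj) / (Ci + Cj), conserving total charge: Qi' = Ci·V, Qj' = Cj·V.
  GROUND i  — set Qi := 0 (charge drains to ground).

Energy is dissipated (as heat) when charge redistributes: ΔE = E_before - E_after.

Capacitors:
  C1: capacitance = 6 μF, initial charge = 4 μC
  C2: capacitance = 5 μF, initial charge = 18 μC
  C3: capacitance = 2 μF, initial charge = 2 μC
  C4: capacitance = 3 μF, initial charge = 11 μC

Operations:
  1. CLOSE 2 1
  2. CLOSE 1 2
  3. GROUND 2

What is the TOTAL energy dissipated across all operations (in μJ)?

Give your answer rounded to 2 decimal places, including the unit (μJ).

Initial: C1(6μF, Q=4μC, V=0.67V), C2(5μF, Q=18μC, V=3.60V), C3(2μF, Q=2μC, V=1.00V), C4(3μF, Q=11μC, V=3.67V)
Op 1: CLOSE 2-1: Q_total=22.00, C_total=11.00, V=2.00; Q2=10.00, Q1=12.00; dissipated=11.733
Op 2: CLOSE 1-2: Q_total=22.00, C_total=11.00, V=2.00; Q1=12.00, Q2=10.00; dissipated=0.000
Op 3: GROUND 2: Q2=0; energy lost=10.000
Total dissipated: 21.733 μJ

Answer: 21.73 μJ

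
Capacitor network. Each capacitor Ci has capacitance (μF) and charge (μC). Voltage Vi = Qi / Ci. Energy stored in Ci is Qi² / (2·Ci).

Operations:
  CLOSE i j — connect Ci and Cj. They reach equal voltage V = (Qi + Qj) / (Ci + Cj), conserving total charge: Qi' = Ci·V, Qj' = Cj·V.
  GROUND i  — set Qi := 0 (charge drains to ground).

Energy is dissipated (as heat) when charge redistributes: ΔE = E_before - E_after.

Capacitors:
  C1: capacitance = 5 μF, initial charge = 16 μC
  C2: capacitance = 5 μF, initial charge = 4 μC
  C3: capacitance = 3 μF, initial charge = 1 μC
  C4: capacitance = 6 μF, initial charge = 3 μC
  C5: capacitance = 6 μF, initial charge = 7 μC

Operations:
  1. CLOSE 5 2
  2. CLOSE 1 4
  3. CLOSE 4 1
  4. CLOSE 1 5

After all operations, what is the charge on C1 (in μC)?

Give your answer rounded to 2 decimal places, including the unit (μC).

Initial: C1(5μF, Q=16μC, V=3.20V), C2(5μF, Q=4μC, V=0.80V), C3(3μF, Q=1μC, V=0.33V), C4(6μF, Q=3μC, V=0.50V), C5(6μF, Q=7μC, V=1.17V)
Op 1: CLOSE 5-2: Q_total=11.00, C_total=11.00, V=1.00; Q5=6.00, Q2=5.00; dissipated=0.183
Op 2: CLOSE 1-4: Q_total=19.00, C_total=11.00, V=1.73; Q1=8.64, Q4=10.36; dissipated=9.941
Op 3: CLOSE 4-1: Q_total=19.00, C_total=11.00, V=1.73; Q4=10.36, Q1=8.64; dissipated=0.000
Op 4: CLOSE 1-5: Q_total=14.64, C_total=11.00, V=1.33; Q1=6.65, Q5=7.98; dissipated=0.721
Final charges: Q1=6.65, Q2=5.00, Q3=1.00, Q4=10.36, Q5=7.98

Answer: 6.65 μC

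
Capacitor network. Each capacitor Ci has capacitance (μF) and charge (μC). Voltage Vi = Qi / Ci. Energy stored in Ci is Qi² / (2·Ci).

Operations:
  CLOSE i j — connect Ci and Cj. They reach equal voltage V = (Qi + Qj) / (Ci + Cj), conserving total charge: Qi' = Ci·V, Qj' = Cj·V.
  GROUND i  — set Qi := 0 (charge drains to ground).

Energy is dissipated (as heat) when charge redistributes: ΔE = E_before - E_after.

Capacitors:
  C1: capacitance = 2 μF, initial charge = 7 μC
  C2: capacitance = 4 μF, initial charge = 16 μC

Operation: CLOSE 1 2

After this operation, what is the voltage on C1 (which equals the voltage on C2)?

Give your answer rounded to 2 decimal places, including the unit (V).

Initial: C1(2μF, Q=7μC, V=3.50V), C2(4μF, Q=16μC, V=4.00V)
Op 1: CLOSE 1-2: Q_total=23.00, C_total=6.00, V=3.83; Q1=7.67, Q2=15.33; dissipated=0.167

Answer: 3.83 V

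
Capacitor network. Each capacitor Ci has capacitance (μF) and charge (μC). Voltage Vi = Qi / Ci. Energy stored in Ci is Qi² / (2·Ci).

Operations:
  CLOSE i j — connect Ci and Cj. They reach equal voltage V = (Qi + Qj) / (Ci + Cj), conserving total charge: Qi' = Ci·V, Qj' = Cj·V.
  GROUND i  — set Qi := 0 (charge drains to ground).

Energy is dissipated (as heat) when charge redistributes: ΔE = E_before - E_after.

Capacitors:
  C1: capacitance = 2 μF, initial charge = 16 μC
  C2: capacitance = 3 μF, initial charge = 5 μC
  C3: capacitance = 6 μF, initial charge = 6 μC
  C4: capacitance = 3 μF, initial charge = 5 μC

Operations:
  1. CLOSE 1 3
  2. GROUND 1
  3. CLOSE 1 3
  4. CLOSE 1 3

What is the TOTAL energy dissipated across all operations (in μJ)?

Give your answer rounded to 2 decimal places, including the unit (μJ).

Initial: C1(2μF, Q=16μC, V=8.00V), C2(3μF, Q=5μC, V=1.67V), C3(6μF, Q=6μC, V=1.00V), C4(3μF, Q=5μC, V=1.67V)
Op 1: CLOSE 1-3: Q_total=22.00, C_total=8.00, V=2.75; Q1=5.50, Q3=16.50; dissipated=36.750
Op 2: GROUND 1: Q1=0; energy lost=7.562
Op 3: CLOSE 1-3: Q_total=16.50, C_total=8.00, V=2.06; Q1=4.12, Q3=12.38; dissipated=5.672
Op 4: CLOSE 1-3: Q_total=16.50, C_total=8.00, V=2.06; Q1=4.12, Q3=12.38; dissipated=0.000
Total dissipated: 49.984 μJ

Answer: 49.98 μJ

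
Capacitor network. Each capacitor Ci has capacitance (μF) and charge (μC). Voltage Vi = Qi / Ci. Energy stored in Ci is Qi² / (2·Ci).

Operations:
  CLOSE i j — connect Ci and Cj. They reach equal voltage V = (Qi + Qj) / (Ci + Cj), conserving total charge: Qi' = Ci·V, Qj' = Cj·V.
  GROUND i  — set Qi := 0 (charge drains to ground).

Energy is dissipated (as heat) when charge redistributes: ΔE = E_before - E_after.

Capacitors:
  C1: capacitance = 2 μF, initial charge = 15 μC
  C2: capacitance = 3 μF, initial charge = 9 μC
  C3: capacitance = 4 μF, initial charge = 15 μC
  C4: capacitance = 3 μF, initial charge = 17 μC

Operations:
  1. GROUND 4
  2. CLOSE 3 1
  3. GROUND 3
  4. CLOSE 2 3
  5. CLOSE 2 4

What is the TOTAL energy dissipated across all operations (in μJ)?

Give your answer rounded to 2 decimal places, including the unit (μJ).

Initial: C1(2μF, Q=15μC, V=7.50V), C2(3μF, Q=9μC, V=3.00V), C3(4μF, Q=15μC, V=3.75V), C4(3μF, Q=17μC, V=5.67V)
Op 1: GROUND 4: Q4=0; energy lost=48.167
Op 2: CLOSE 3-1: Q_total=30.00, C_total=6.00, V=5.00; Q3=20.00, Q1=10.00; dissipated=9.375
Op 3: GROUND 3: Q3=0; energy lost=50.000
Op 4: CLOSE 2-3: Q_total=9.00, C_total=7.00, V=1.29; Q2=3.86, Q3=5.14; dissipated=7.714
Op 5: CLOSE 2-4: Q_total=3.86, C_total=6.00, V=0.64; Q2=1.93, Q4=1.93; dissipated=1.240
Total dissipated: 116.496 μJ

Answer: 116.50 μJ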